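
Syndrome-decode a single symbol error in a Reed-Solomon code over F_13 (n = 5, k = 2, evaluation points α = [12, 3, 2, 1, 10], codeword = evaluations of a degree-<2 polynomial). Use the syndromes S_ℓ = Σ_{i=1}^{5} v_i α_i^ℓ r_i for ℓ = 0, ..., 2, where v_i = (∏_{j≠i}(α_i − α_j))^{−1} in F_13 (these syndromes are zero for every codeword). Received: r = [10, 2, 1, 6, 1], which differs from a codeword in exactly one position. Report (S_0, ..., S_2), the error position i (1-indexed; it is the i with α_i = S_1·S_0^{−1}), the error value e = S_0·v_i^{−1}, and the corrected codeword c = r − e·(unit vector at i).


S = (8, 3, 6), error at position 3, error magnitude e = 10, c = [10, 2, 4, 6, 1].

Step 1: column multipliers v_i = (∏_{j≠i}(α_i − α_j))^{−1} mod 13.
  i = 1 (α = 12): (12−3)(12−2)(12−1)(12−10) = 9·10·11·2 = 1980 ≡ 4, so v_1 = 4^{−1} = 10 (mod 13).
  i = 2 (α = 3): (3−12)(3−2)(3−1)(3−10) = (−9)·1·2·(−7) = 126 ≡ 9, so v_2 = 9^{−1} = 3 (mod 13).
  i = 3 (α = 2): (2−12)(2−3)(2−1)(2−10) = (−10)·(−1)·1·(−8) = −80 ≡ 11, so v_3 = 11^{−1} = 6 (mod 13).
  i = 4 (α = 1): (1−12)(1−3)(1−2)(1−10) = (−11)·(−2)·(−1)·(−9) = 198 ≡ 3, so v_4 = 3^{−1} = 9 (mod 13).
  i = 5 (α = 10): (10−12)(10−3)(10−2)(10−1) = (−2)·7·8·9 = −1008 ≡ 6, so v_5 = 6^{−1} = 11 (mod 13).
  v = [10, 3, 6, 9, 11].
Step 2: syndromes of r = [10, 2, 1, 6, 1] (all sums mod 13).
  S_0 = Σ v_i r_i = 10·10 + 3·2 + 6·1 + 9·6 + 11·1 = 177 ≡ 8.
  S_1 = Σ v_i α_i r_i = 10·12·10 + 3·3·2 + 6·2·1 + 9·1·6 + 11·10·1 = 1394 ≡ 3.
  α_i^2 mod 13 = [1, 9, 4, 1, 9].
  S_2 = Σ v_i α_i^2 r_i = 10·1·10 + 3·9·2 + 6·4·1 + 9·1·6 + 11·9·1 = 331 ≡ 6.
  S = (8, 3, 6) ≠ 0, so r is not a codeword (an error is present).
Step 3: locate the error. For a single error e at position i, S_ℓ = v_i·e·α_i^ℓ, so α_err = S_1/S_0.
  S_0^{−1} = 8^{−1} = 5 (mod 13), so α_err = 3·5 = 15 ≡ 2 = α_3. Error position i = 3.
  Consistency check: S_2/S_1 = 6·9 = 54 ≡ 2 = α_err ✓ (single-error assumption holds).
Step 4: error magnitude e = S_0/v_3 = S_0·∏_{j≠3}(α_3 − α_j) = 8·11 = 88 ≡ 10 (mod 13).
Step 5: correct position 3: c_3 = r_3 − e = 1 − 10 ≡ 4 (mod 13). Hence c = [10, 2, 4, 6, 1].
  Check: interpolating c through the α_i gives m(x) = 8 + 11·x (degree < 2) with m(α_i) = c_i for every i, so c is indeed a codeword.


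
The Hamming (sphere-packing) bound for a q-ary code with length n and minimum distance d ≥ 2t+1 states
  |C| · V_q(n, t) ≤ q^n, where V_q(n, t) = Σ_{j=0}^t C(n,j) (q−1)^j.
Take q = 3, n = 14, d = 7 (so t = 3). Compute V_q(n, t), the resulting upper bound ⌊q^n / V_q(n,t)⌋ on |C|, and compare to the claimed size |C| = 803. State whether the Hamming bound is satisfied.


V_q(n, t) = 3305, q^n = 4782969, Hamming bound = 1447, |C| = 803 ≤ bound (satisfied).

Step 1: Compute V_q(n, t) = Σ_{j=0}^3 C(n, j) (q−1)^j.
  j = 0: C(14,0)·(2)^0 = 1·1 = 1.
  j = 1: C(14,1)·(2)^1 = 14·2 = 28.
  j = 2: C(14,2)·(2)^2 = 91·4 = 364.
  j = 3: C(14,3)·(2)^3 = 364·8 = 2912.
  V_q(n, t) = 1 + 28 + 364 + 2912 = 3305.
Step 2: q^n = 3^14 = 4782969.
Step 3: Hamming bound ⌊q^n / V_q(n,t)⌋ = ⌊4782969/3305⌋ = 1447.
Step 4: Compare |C| = 803 to 1447: satisfied.
The claimed |C| lies below the Hamming bound.


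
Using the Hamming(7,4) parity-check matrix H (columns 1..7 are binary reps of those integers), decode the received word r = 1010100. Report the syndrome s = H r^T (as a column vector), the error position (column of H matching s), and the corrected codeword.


s = (1, 1, 1)^T, error position = 7, corrected codeword c = 1010101

Compute s = H r^T mod 2 one row at a time:
  s_1 = 0 + 1 + 0 + 0 = 1 ≡ 1 (mod 2).
  s_2 = 0 + 1 + 0 + 0 = 1 ≡ 1 (mod 2).
  s_3 = 1 + 1 + 1 + 0 = 3 ≡ 1 (mod 2).
s = (1, 1, 1)^T — this equals column 7 of H (binary 111), so error is at position 7.
Correct: flip bit 7 of r = 1010100 to get c = 1010101.


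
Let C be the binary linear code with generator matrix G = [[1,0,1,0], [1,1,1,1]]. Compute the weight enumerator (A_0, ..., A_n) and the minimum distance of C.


Weight distribution: A_0 = 1, A_2 = 2, A_4 = 1. Minimum distance d = 2.

Enumerate all 2^2 = 4 messages m ∈ F_2^2.
For each, compute codeword c = mG in F_2^4, then tally its weight.
  m = 00 → c = 0000, weight = 0.
  m = 10 → c = 1010, weight = 2.
  m = 01 → c = 1111, weight = 4.
  m = 11 → c = 0101, weight = 2.
Tally weights:
  weight 0: 1 codewords.
  weight 2: 2 codewords.
  weight 4: 1 codewords.
Minimum distance d = smallest w > 0 with A_w > 0 = 2.
Sanity: Σ A_w = 4 = 2^2 = 4 ✓.


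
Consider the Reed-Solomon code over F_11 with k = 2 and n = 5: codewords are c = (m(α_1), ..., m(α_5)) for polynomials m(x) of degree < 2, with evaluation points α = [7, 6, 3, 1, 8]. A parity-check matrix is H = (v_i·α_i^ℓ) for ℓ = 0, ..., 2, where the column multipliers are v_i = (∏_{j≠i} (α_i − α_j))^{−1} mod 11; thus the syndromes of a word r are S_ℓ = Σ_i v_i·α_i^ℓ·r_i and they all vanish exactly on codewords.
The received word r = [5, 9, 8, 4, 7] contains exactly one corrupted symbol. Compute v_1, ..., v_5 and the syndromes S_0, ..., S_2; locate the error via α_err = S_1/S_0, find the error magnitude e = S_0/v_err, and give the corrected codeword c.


S = (9, 10, 5), error at position 2, error magnitude e = 6, c = [5, 3, 8, 4, 7].

Step 1: column multipliers v_i = (∏_{j≠i}(α_i − α_j))^{−1} mod 11.
  i = 1 (α = 7): (7−6)(7−3)(7−1)(7−8) = 1·4·6·(−1) = −24 ≡ 9, so v_1 = 9^{−1} = 5 (mod 11).
  i = 2 (α = 6): (6−7)(6−3)(6−1)(6−8) = (−1)·3·5·(−2) = 30 ≡ 8, so v_2 = 8^{−1} = 7 (mod 11).
  i = 3 (α = 3): (3−7)(3−6)(3−1)(3−8) = (−4)·(−3)·2·(−5) = −120 ≡ 1, so v_3 = 1^{−1} = 1 (mod 11).
  i = 4 (α = 1): (1−7)(1−6)(1−3)(1−8) = (−6)·(−5)·(−2)·(−7) = 420 ≡ 2, so v_4 = 2^{−1} = 6 (mod 11).
  i = 5 (α = 8): (8−7)(8−6)(8−3)(8−1) = 1·2·5·7 = 70 ≡ 4, so v_5 = 4^{−1} = 3 (mod 11).
  v = [5, 7, 1, 6, 3].
Step 2: syndromes of r = [5, 9, 8, 4, 7] (all sums mod 11).
  S_0 = Σ v_i r_i = 5·5 + 7·9 + 1·8 + 6·4 + 3·7 = 141 ≡ 9.
  S_1 = Σ v_i α_i r_i = 5·7·5 + 7·6·9 + 1·3·8 + 6·1·4 + 3·8·7 = 769 ≡ 10.
  α_i^2 mod 11 = [5, 3, 9, 1, 9].
  S_2 = Σ v_i α_i^2 r_i = 5·5·5 + 7·3·9 + 1·9·8 + 6·1·4 + 3·9·7 = 599 ≡ 5.
  S = (9, 10, 5) ≠ 0, so r is not a codeword (an error is present).
Step 3: locate the error. For a single error e at position i, S_ℓ = v_i·e·α_i^ℓ, so α_err = S_1/S_0.
  S_0^{−1} = 9^{−1} = 5 (mod 11), so α_err = 10·5 = 50 ≡ 6 = α_2. Error position i = 2.
  Consistency check: S_2/S_1 = 5·10 = 50 ≡ 6 = α_err ✓ (single-error assumption holds).
Step 4: error magnitude e = S_0/v_2 = S_0·∏_{j≠2}(α_2 − α_j) = 9·8 = 72 ≡ 6 (mod 11).
Step 5: correct position 2: c_2 = r_2 − e = 9 − 6 ≡ 3 (mod 11). Hence c = [5, 3, 8, 4, 7].
  Check: interpolating c through the α_i gives m(x) = 2 + 2·x (degree < 2) with m(α_i) = c_i for every i, so c is indeed a codeword.


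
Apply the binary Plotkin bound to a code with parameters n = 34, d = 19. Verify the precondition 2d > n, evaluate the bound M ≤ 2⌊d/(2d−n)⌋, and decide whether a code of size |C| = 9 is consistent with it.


Plotkin bound M ≤ 8; given |C| = 9 > bound (violated).

Check applicability: 2d = 38, n = 34.
2d − n = 4 > 0, so Plotkin applies.
Compute d/(2d−n) = 19/4 ≈ 4.7500.
⌊d/(2d−n)⌋ = 4.
Plotkin bound: M ≤ 2·4 = 8.
Given |C| = 9, check: VIOLATED.
This |C| is above the Plotkin bound, so no binary code with n = 34, d = 19 and 9 codewords exists.


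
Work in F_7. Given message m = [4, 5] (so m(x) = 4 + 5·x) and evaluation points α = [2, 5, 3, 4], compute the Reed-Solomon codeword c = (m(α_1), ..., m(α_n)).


c = [0, 1, 5, 3]

Message polynomial: m(x) = 4 + 5·x (mod 7).
For each evaluation point α_i, compute m(α_i) mod 7:
  α_1 = 2: Horner steps 5 → 0, so m(2) = 0.
  α_2 = 5: Horner steps 5 → 1, so m(5) = 1.
  α_3 = 3: Horner steps 5 → 5, so m(3) = 5.
  α_4 = 4: Horner steps 5 → 3, so m(4) = 3.
Codeword c = [0, 1, 5, 3] ∈ F_7^4.


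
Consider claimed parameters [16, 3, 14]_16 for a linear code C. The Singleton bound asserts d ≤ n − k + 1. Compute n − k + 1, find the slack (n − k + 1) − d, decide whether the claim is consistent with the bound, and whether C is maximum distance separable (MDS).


Singleton RHS = n − k + 1 = 14, slack = 0, bound satisfied, MDS.

Singleton bound: d ≤ n − k + 1.
Here n = 16, k = 3, so n − k + 1 = 14.
Given d = 14, check d ≤ 14: YES.
Slack = (n − k + 1) − d = 0.
The code is MDS (slack = 0).
Description: the claimed parameters are [16, 3, 14]_16; such a code would be MDS (meets Singleton bound).


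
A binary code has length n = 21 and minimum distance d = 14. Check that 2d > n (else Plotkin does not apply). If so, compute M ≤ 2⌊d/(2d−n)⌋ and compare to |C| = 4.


Plotkin bound M ≤ 4; given |C| = 4 ≤ bound (satisfied).

Check applicability: 2d = 28, n = 21.
2d − n = 7 > 0, so Plotkin applies.
Compute d/(2d−n) = 14/7 ≈ 2.0000.
⌊d/(2d−n)⌋ = 2.
Plotkin bound: M ≤ 2·2 = 4.
Given |C| = 4, check: satisfied.
This |C| is at the Plotkin bound.


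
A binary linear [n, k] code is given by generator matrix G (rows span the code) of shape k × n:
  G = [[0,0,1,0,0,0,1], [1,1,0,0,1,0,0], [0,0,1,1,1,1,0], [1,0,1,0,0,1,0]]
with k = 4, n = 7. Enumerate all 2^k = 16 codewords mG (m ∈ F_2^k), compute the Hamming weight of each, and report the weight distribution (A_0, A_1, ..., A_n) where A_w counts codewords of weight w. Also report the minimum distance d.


Weight distribution: A_0 = 1, A_2 = 2, A_3 = 4, A_4 = 5, A_5 = 4. Minimum distance d = 2.

Enumerate all 2^4 = 16 messages m ∈ F_2^4.
For each, compute codeword c = mG in F_2^7, then tally its weight.
  m = 0000 → c = 0000000, weight = 0.
  m = 1000 → c = 0010001, weight = 2.
  m = 0100 → c = 1100100, weight = 3.
  m = 1100 → c = 1110101, weight = 5.
  m = 0010 → c = 0011110, weight = 4.
  m = 1010 → c = 0001111, weight = 4.
  m = 0110 → c = 1111010, weight = 5.
  m = 1110 → c = 1101011, weight = 5.
  m = 0001 → c = 1010010, weight = 3.
  m = 1001 → c = 1000011, weight = 3.
  m = 0101 → c = 0110110, weight = 4.
  m = 1101 → c = 0100111, weight = 4.
  m = 0011 → c = 1001100, weight = 3.
  m = 1011 → c = 1011101, weight = 5.
  m = 0111 → c = 0101000, weight = 2.
  m = 1111 → c = 0111001, weight = 4.
Tally weights:
  weight 0: 1 codewords.
  weight 2: 2 codewords.
  weight 3: 4 codewords.
  weight 4: 5 codewords.
  weight 5: 4 codewords.
Minimum distance d = smallest w > 0 with A_w > 0 = 2.
Sanity: Σ A_w = 16 = 2^4 = 16 ✓.


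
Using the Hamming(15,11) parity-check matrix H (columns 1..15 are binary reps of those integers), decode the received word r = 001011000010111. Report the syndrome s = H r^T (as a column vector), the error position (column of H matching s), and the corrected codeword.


s = (0, 1, 1, 1)^T, error position = 7, corrected codeword c = 001011100010111

Compute s = H r^T mod 2 one row at a time:
  s_1 = 0 + 0 + 0 + 1 + 0 + 1 + 1 + 1 = 4 ≡ 0 (mod 2).
  s_2 = 0 + 1 + 1 + 0 + 0 + 1 + 1 + 1 = 5 ≡ 1 (mod 2).
  s_3 = 0 + 1 + 1 + 0 + 0 + 1 + 1 + 1 = 5 ≡ 1 (mod 2).
  s_4 = 0 + 1 + 1 + 0 + 0 + 1 + 1 + 1 = 5 ≡ 1 (mod 2).
s = (0, 1, 1, 1)^T — this equals column 7 of H (binary 0111), so error is at position 7.
Correct: flip bit 7 of r = 001011000010111 to get c = 001011100010111.


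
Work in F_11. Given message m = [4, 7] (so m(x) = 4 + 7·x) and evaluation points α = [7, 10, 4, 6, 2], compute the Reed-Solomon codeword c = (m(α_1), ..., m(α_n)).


c = [9, 8, 10, 2, 7]

Message polynomial: m(x) = 4 + 7·x (mod 11).
For each evaluation point α_i, compute m(α_i) mod 11:
  α_1 = 7: Horner steps 7 → 9, so m(7) = 9.
  α_2 = 10: Horner steps 7 → 8, so m(10) = 8.
  α_3 = 4: Horner steps 7 → 10, so m(4) = 10.
  α_4 = 6: Horner steps 7 → 2, so m(6) = 2.
  α_5 = 2: Horner steps 7 → 7, so m(2) = 7.
Codeword c = [9, 8, 10, 2, 7] ∈ F_11^5.


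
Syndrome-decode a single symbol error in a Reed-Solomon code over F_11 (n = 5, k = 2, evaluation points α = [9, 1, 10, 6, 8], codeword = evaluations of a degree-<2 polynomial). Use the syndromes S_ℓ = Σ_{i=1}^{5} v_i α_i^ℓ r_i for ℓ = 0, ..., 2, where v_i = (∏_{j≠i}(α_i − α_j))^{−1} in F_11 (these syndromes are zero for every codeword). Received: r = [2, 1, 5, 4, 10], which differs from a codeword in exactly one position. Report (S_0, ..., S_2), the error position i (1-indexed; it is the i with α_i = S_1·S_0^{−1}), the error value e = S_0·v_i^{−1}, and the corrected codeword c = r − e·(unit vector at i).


S = (1, 1, 1), error at position 2, error magnitude e = 1, c = [2, 0, 5, 4, 10].

Step 1: column multipliers v_i = (∏_{j≠i}(α_i − α_j))^{−1} mod 11.
  i = 1 (α = 9): (9−1)(9−10)(9−6)(9−8) = 8·(−1)·3·1 = −24 ≡ 9, so v_1 = 9^{−1} = 5 (mod 11).
  i = 2 (α = 1): (1−9)(1−10)(1−6)(1−8) = (−8)·(−9)·(−5)·(−7) = 2520 ≡ 1, so v_2 = 1^{−1} = 1 (mod 11).
  i = 3 (α = 10): (10−9)(10−1)(10−6)(10−8) = 1·9·4·2 = 72 ≡ 6, so v_3 = 6^{−1} = 2 (mod 11).
  i = 4 (α = 6): (6−9)(6−1)(6−10)(6−8) = (−3)·5·(−4)·(−2) = −120 ≡ 1, so v_4 = 1^{−1} = 1 (mod 11).
  i = 5 (α = 8): (8−9)(8−1)(8−10)(8−6) = (−1)·7·(−2)·2 = 28 ≡ 6, so v_5 = 6^{−1} = 2 (mod 11).
  v = [5, 1, 2, 1, 2].
Step 2: syndromes of r = [2, 1, 5, 4, 10] (all sums mod 11).
  S_0 = Σ v_i r_i = 5·2 + 1·1 + 2·5 + 1·4 + 2·10 = 45 ≡ 1.
  S_1 = Σ v_i α_i r_i = 5·9·2 + 1·1·1 + 2·10·5 + 1·6·4 + 2·8·10 = 375 ≡ 1.
  α_i^2 mod 11 = [4, 1, 1, 3, 9].
  S_2 = Σ v_i α_i^2 r_i = 5·4·2 + 1·1·1 + 2·1·5 + 1·3·4 + 2·9·10 = 243 ≡ 1.
  S = (1, 1, 1) ≠ 0, so r is not a codeword (an error is present).
Step 3: locate the error. For a single error e at position i, S_ℓ = v_i·e·α_i^ℓ, so α_err = S_1/S_0.
  S_0^{−1} = 1^{−1} = 1 (mod 11), so α_err = 1·1 = 1 ≡ 1 = α_2. Error position i = 2.
  Consistency check: S_2/S_1 = 1·1 = 1 ≡ 1 = α_err ✓ (single-error assumption holds).
Step 4: error magnitude e = S_0/v_2 = S_0·∏_{j≠2}(α_2 − α_j) = 1·1 = 1 ≡ 1 (mod 11).
Step 5: correct position 2: c_2 = r_2 − e = 1 − 1 ≡ 0 (mod 11). Hence c = [2, 0, 5, 4, 10].
  Check: interpolating c through the α_i gives m(x) = 8 + 3·x (degree < 2) with m(α_i) = c_i for every i, so c is indeed a codeword.


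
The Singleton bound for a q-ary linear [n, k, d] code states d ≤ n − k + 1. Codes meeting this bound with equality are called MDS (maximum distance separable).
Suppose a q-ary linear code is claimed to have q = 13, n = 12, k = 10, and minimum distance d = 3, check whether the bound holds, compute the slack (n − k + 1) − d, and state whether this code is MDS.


Singleton RHS = n − k + 1 = 3, slack = 0, bound satisfied, MDS.

Singleton bound: d ≤ n − k + 1.
Here n = 12, k = 10, so n − k + 1 = 3.
Given d = 3, check d ≤ 3: YES.
Slack = (n − k + 1) − d = 0.
The code is MDS (slack = 0).
Description: the claimed parameters are [12, 10, 3]_13; such a code would be MDS (meets Singleton bound).


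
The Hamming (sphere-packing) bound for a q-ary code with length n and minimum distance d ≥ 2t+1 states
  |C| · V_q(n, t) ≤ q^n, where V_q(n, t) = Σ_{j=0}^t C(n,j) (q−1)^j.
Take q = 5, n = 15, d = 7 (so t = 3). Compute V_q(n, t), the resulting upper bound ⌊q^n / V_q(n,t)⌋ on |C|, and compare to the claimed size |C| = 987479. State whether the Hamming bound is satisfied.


V_q(n, t) = 30861, q^n = 30517578125, Hamming bound = 988871, |C| = 987479 ≤ bound (satisfied).

Step 1: Compute V_q(n, t) = Σ_{j=0}^3 C(n, j) (q−1)^j.
  j = 0: C(15,0)·(4)^0 = 1·1 = 1.
  j = 1: C(15,1)·(4)^1 = 15·4 = 60.
  j = 2: C(15,2)·(4)^2 = 105·16 = 1680.
  j = 3: C(15,3)·(4)^3 = 455·64 = 29120.
  V_q(n, t) = 1 + 60 + 1680 + 29120 = 30861.
Step 2: q^n = 5^15 = 30517578125.
Step 3: Hamming bound ⌊q^n / V_q(n,t)⌋ = ⌊30517578125/30861⌋ = 988871.
Step 4: Compare |C| = 987479 to 988871: satisfied.
The claimed |C| lies below the Hamming bound.


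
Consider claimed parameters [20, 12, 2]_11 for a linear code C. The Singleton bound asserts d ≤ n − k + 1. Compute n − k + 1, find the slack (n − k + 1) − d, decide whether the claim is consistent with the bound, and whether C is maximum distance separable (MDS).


Singleton RHS = n − k + 1 = 9, slack = 7, bound satisfied, not MDS.

Singleton bound: d ≤ n − k + 1.
Here n = 20, k = 12, so n − k + 1 = 9.
Given d = 2, check d ≤ 9: YES.
Slack = (n − k + 1) − d = 7.
The code is NOT MDS (slack = 7 > 0).
Description: the claimed parameters are [20, 12, 2]_11; such a code would be non-MDS.


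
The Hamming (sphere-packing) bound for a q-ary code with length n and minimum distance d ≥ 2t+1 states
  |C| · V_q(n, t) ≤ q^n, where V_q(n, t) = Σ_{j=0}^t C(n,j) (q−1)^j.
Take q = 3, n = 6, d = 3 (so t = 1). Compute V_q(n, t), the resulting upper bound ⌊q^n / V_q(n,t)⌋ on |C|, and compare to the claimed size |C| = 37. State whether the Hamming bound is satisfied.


V_q(n, t) = 13, q^n = 729, Hamming bound = 56, |C| = 37 ≤ bound (satisfied).

Step 1: Compute V_q(n, t) = Σ_{j=0}^1 C(n, j) (q−1)^j.
  j = 0: C(6,0)·(2)^0 = 1·1 = 1.
  j = 1: C(6,1)·(2)^1 = 6·2 = 12.
  V_q(n, t) = 1 + 12 = 13.
Step 2: q^n = 3^6 = 729.
Step 3: Hamming bound ⌊q^n / V_q(n,t)⌋ = ⌊729/13⌋ = 56.
Step 4: Compare |C| = 37 to 56: satisfied.
The claimed |C| lies below the Hamming bound.


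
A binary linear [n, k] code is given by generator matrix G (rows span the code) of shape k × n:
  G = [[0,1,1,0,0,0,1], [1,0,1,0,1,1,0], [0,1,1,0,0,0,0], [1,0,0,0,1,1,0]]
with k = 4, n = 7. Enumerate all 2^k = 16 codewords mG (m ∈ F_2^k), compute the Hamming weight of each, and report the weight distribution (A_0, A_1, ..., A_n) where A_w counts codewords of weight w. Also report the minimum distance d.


Weight distribution: A_0 = 1, A_1 = 3, A_2 = 3, A_3 = 2, A_4 = 3, A_5 = 3, A_6 = 1. Minimum distance d = 1.

Enumerate all 2^4 = 16 messages m ∈ F_2^4.
For each, compute codeword c = mG in F_2^7, then tally its weight.
  m = 0000 → c = 0000000, weight = 0.
  m = 1000 → c = 0110001, weight = 3.
  m = 0100 → c = 1010110, weight = 4.
  m = 1100 → c = 1100111, weight = 5.
  m = 0010 → c = 0110000, weight = 2.
  m = 1010 → c = 0000001, weight = 1.
  m = 0110 → c = 1100110, weight = 4.
  m = 1110 → c = 1010111, weight = 5.
  m = 0001 → c = 1000110, weight = 3.
  m = 1001 → c = 1110111, weight = 6.
  m = 0101 → c = 0010000, weight = 1.
  m = 1101 → c = 0100001, weight = 2.
  m = 0011 → c = 1110110, weight = 5.
  m = 1011 → c = 1000111, weight = 4.
  m = 0111 → c = 0100000, weight = 1.
  m = 1111 → c = 0010001, weight = 2.
Tally weights:
  weight 0: 1 codewords.
  weight 1: 3 codewords.
  weight 2: 3 codewords.
  weight 3: 2 codewords.
  weight 4: 3 codewords.
  weight 5: 3 codewords.
  weight 6: 1 codewords.
Minimum distance d = smallest w > 0 with A_w > 0 = 1.
Sanity: Σ A_w = 16 = 2^4 = 16 ✓.


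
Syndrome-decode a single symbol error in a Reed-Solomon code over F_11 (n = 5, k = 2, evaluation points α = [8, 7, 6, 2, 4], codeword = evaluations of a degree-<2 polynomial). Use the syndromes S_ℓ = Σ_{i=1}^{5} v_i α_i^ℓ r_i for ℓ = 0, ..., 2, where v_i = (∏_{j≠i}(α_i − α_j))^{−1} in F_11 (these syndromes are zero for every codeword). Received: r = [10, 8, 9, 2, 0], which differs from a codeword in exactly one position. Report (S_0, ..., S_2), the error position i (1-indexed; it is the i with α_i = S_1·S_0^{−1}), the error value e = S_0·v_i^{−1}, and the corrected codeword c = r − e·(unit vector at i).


S = (9, 6, 4), error at position 1, error magnitude e = 3, c = [7, 8, 9, 2, 0].

Step 1: column multipliers v_i = (∏_{j≠i}(α_i − α_j))^{−1} mod 11.
  i = 1 (α = 8): (8−7)(8−6)(8−2)(8−4) = 1·2·6·4 = 48 ≡ 4, so v_1 = 4^{−1} = 3 (mod 11).
  i = 2 (α = 7): (7−8)(7−6)(7−2)(7−4) = (−1)·1·5·3 = −15 ≡ 7, so v_2 = 7^{−1} = 8 (mod 11).
  i = 3 (α = 6): (6−8)(6−7)(6−2)(6−4) = (−2)·(−1)·4·2 = 16 ≡ 5, so v_3 = 5^{−1} = 9 (mod 11).
  i = 4 (α = 2): (2−8)(2−7)(2−6)(2−4) = (−6)·(−5)·(−4)·(−2) = 240 ≡ 9, so v_4 = 9^{−1} = 5 (mod 11).
  i = 5 (α = 4): (4−8)(4−7)(4−6)(4−2) = (−4)·(−3)·(−2)·2 = −48 ≡ 7, so v_5 = 7^{−1} = 8 (mod 11).
  v = [3, 8, 9, 5, 8].
Step 2: syndromes of r = [10, 8, 9, 2, 0] (all sums mod 11).
  S_0 = Σ v_i r_i = 3·10 + 8·8 + 9·9 + 5·2 + 8·0 = 185 ≡ 9.
  S_1 = Σ v_i α_i r_i = 3·8·10 + 8·7·8 + 9·6·9 + 5·2·2 + 8·4·0 = 1194 ≡ 6.
  α_i^2 mod 11 = [9, 5, 3, 4, 5].
  S_2 = Σ v_i α_i^2 r_i = 3·9·10 + 8·5·8 + 9·3·9 + 5·4·2 + 8·5·0 = 873 ≡ 4.
  S = (9, 6, 4) ≠ 0, so r is not a codeword (an error is present).
Step 3: locate the error. For a single error e at position i, S_ℓ = v_i·e·α_i^ℓ, so α_err = S_1/S_0.
  S_0^{−1} = 9^{−1} = 5 (mod 11), so α_err = 6·5 = 30 ≡ 8 = α_1. Error position i = 1.
  Consistency check: S_2/S_1 = 4·2 = 8 ≡ 8 = α_err ✓ (single-error assumption holds).
Step 4: error magnitude e = S_0/v_1 = S_0·∏_{j≠1}(α_1 − α_j) = 9·4 = 36 ≡ 3 (mod 11).
Step 5: correct position 1: c_1 = r_1 − e = 10 − 3 ≡ 7 (mod 11). Hence c = [7, 8, 9, 2, 0].
  Check: interpolating c through the α_i gives m(x) = 4 + 10·x (degree < 2) with m(α_i) = c_i for every i, so c is indeed a codeword.


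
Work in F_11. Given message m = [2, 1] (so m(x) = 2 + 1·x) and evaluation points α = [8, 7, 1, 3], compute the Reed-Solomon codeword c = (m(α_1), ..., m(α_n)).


c = [10, 9, 3, 5]

Message polynomial: m(x) = 2 + 1·x (mod 11).
For each evaluation point α_i, compute m(α_i) mod 11:
  α_1 = 8: Horner steps 1 → 10, so m(8) = 10.
  α_2 = 7: Horner steps 1 → 9, so m(7) = 9.
  α_3 = 1: Horner steps 1 → 3, so m(1) = 3.
  α_4 = 3: Horner steps 1 → 5, so m(3) = 5.
Codeword c = [10, 9, 3, 5] ∈ F_11^4.


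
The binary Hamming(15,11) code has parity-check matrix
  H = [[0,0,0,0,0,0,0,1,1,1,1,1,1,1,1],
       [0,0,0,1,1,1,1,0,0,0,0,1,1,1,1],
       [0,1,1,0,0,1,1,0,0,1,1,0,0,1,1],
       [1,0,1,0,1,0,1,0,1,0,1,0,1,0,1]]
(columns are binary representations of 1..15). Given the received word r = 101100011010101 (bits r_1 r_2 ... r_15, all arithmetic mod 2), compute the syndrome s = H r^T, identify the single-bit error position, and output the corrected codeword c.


s = (1, 1, 1, 0)^T, error position = 14, corrected codeword c = 101100011010111

Compute s = H r^T mod 2 one row at a time:
  s_1 = 1 + 1 + 0 + 1 + 0 + 1 + 0 + 1 = 5 ≡ 1 (mod 2).
  s_2 = 1 + 0 + 0 + 0 + 0 + 1 + 0 + 1 = 3 ≡ 1 (mod 2).
  s_3 = 0 + 1 + 0 + 0 + 0 + 1 + 0 + 1 = 3 ≡ 1 (mod 2).
  s_4 = 1 + 1 + 0 + 0 + 1 + 1 + 1 + 1 = 6 ≡ 0 (mod 2).
s = (1, 1, 1, 0)^T — this equals column 14 of H (binary 1110), so error is at position 14.
Correct: flip bit 14 of r = 101100011010101 to get c = 101100011010111.


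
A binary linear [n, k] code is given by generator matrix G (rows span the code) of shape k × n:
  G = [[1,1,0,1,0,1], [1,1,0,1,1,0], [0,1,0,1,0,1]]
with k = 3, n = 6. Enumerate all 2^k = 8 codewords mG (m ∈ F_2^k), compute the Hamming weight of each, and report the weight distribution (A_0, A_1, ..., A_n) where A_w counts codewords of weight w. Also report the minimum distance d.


Weight distribution: A_0 = 1, A_1 = 1, A_2 = 1, A_3 = 3, A_4 = 2. Minimum distance d = 1.

Enumerate all 2^3 = 8 messages m ∈ F_2^3.
For each, compute codeword c = mG in F_2^6, then tally its weight.
  m = 000 → c = 000000, weight = 0.
  m = 100 → c = 110101, weight = 4.
  m = 010 → c = 110110, weight = 4.
  m = 110 → c = 000011, weight = 2.
  m = 001 → c = 010101, weight = 3.
  m = 101 → c = 100000, weight = 1.
  m = 011 → c = 100011, weight = 3.
  m = 111 → c = 010110, weight = 3.
Tally weights:
  weight 0: 1 codewords.
  weight 1: 1 codewords.
  weight 2: 1 codewords.
  weight 3: 3 codewords.
  weight 4: 2 codewords.
Minimum distance d = smallest w > 0 with A_w > 0 = 1.
Sanity: Σ A_w = 8 = 2^3 = 8 ✓.


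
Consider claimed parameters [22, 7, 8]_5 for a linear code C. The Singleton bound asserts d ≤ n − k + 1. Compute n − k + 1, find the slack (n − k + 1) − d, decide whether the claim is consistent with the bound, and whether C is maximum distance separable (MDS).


Singleton RHS = n − k + 1 = 16, slack = 8, bound satisfied, not MDS.

Singleton bound: d ≤ n − k + 1.
Here n = 22, k = 7, so n − k + 1 = 16.
Given d = 8, check d ≤ 16: YES.
Slack = (n − k + 1) − d = 8.
The code is NOT MDS (slack = 8 > 0).
Description: the claimed parameters are [22, 7, 8]_5; such a code would be non-MDS.


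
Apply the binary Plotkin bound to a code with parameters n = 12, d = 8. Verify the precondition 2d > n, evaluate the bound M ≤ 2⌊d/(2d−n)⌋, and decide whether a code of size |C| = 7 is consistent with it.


Plotkin bound M ≤ 4; given |C| = 7 > bound (violated).

Check applicability: 2d = 16, n = 12.
2d − n = 4 > 0, so Plotkin applies.
Compute d/(2d−n) = 8/4 ≈ 2.0000.
⌊d/(2d−n)⌋ = 2.
Plotkin bound: M ≤ 2·2 = 4.
Given |C| = 7, check: VIOLATED.
This |C| is above the Plotkin bound, so no binary code with n = 12, d = 8 and 7 codewords exists.


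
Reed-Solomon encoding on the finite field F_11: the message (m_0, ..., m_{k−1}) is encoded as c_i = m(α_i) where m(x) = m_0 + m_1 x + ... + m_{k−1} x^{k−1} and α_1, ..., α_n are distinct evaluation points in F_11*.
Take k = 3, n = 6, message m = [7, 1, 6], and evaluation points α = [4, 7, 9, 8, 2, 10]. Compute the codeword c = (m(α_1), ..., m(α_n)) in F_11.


c = [8, 0, 7, 3, 0, 1]

Message polynomial: m(x) = 7 + 1·x + 6·x^2 (mod 11).
For each evaluation point α_i, compute m(α_i) mod 11:
  α_1 = 4: Horner steps 6 → 3 → 8, so m(4) = 8.
  α_2 = 7: Horner steps 6 → 10 → 0, so m(7) = 0.
  α_3 = 9: Horner steps 6 → 0 → 7, so m(9) = 7.
  α_4 = 8: Horner steps 6 → 5 → 3, so m(8) = 3.
  α_5 = 2: Horner steps 6 → 2 → 0, so m(2) = 0.
  α_6 = 10: Horner steps 6 → 6 → 1, so m(10) = 1.
Codeword c = [8, 0, 7, 3, 0, 1] ∈ F_11^6.


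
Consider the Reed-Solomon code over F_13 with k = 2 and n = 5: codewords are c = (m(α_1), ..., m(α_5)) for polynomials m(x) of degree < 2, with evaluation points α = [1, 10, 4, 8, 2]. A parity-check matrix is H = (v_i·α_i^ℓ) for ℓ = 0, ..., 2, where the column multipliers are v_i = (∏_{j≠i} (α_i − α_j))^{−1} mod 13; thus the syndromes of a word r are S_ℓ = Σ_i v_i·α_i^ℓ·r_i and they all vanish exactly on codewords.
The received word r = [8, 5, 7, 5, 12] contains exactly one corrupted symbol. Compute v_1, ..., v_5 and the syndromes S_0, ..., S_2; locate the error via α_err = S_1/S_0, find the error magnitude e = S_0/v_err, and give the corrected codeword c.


S = (4, 6, 9), error at position 4, error magnitude e = 8, c = [8, 5, 7, 10, 12].

Step 1: column multipliers v_i = (∏_{j≠i}(α_i − α_j))^{−1} mod 13.
  i = 1 (α = 1): (1−10)(1−4)(1−8)(1−2) = (−9)·(−3)·(−7)·(−1) = 189 ≡ 7, so v_1 = 7^{−1} = 2 (mod 13).
  i = 2 (α = 10): (10−1)(10−4)(10−8)(10−2) = 9·6·2·8 = 864 ≡ 6, so v_2 = 6^{−1} = 11 (mod 13).
  i = 3 (α = 4): (4−1)(4−10)(4−8)(4−2) = 3·(−6)·(−4)·2 = 144 ≡ 1, so v_3 = 1^{−1} = 1 (mod 13).
  i = 4 (α = 8): (8−1)(8−10)(8−4)(8−2) = 7·(−2)·4·6 = −336 ≡ 2, so v_4 = 2^{−1} = 7 (mod 13).
  i = 5 (α = 2): (2−1)(2−10)(2−4)(2−8) = 1·(−8)·(−2)·(−6) = −96 ≡ 8, so v_5 = 8^{−1} = 5 (mod 13).
  v = [2, 11, 1, 7, 5].
Step 2: syndromes of r = [8, 5, 7, 5, 12] (all sums mod 13).
  S_0 = Σ v_i r_i = 2·8 + 11·5 + 1·7 + 7·5 + 5·12 = 173 ≡ 4.
  S_1 = Σ v_i α_i r_i = 2·1·8 + 11·10·5 + 1·4·7 + 7·8·5 + 5·2·12 = 994 ≡ 6.
  α_i^2 mod 13 = [1, 9, 3, 12, 4].
  S_2 = Σ v_i α_i^2 r_i = 2·1·8 + 11·9·5 + 1·3·7 + 7·12·5 + 5·4·12 = 1192 ≡ 9.
  S = (4, 6, 9) ≠ 0, so r is not a codeword (an error is present).
Step 3: locate the error. For a single error e at position i, S_ℓ = v_i·e·α_i^ℓ, so α_err = S_1/S_0.
  S_0^{−1} = 4^{−1} = 10 (mod 13), so α_err = 6·10 = 60 ≡ 8 = α_4. Error position i = 4.
  Consistency check: S_2/S_1 = 9·11 = 99 ≡ 8 = α_err ✓ (single-error assumption holds).
Step 4: error magnitude e = S_0/v_4 = S_0·∏_{j≠4}(α_4 − α_j) = 4·2 = 8 ≡ 8 (mod 13).
Step 5: correct position 4: c_4 = r_4 − e = 5 − 8 ≡ 10 (mod 13). Hence c = [8, 5, 7, 10, 12].
  Check: interpolating c through the α_i gives m(x) = 4 + 4·x (degree < 2) with m(α_i) = c_i for every i, so c is indeed a codeword.


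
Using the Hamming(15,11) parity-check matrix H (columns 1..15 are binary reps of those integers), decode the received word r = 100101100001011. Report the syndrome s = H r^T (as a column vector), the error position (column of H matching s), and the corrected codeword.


s = (1, 0, 0, 1)^T, error position = 9, corrected codeword c = 100101101001011

Compute s = H r^T mod 2 one row at a time:
  s_1 = 0 + 0 + 0 + 0 + 1 + 0 + 1 + 1 = 3 ≡ 1 (mod 2).
  s_2 = 1 + 0 + 1 + 1 + 1 + 0 + 1 + 1 = 6 ≡ 0 (mod 2).
  s_3 = 0 + 0 + 1 + 1 + 0 + 0 + 1 + 1 = 4 ≡ 0 (mod 2).
  s_4 = 1 + 0 + 0 + 1 + 0 + 0 + 0 + 1 = 3 ≡ 1 (mod 2).
s = (1, 0, 0, 1)^T — this equals column 9 of H (binary 1001), so error is at position 9.
Correct: flip bit 9 of r = 100101100001011 to get c = 100101101001011.


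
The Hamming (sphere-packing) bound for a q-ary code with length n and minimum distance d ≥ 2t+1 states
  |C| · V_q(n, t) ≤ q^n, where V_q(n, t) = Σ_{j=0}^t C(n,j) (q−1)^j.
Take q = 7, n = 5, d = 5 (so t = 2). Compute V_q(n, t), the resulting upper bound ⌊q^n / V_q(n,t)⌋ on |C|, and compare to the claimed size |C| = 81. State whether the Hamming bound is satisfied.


V_q(n, t) = 391, q^n = 16807, Hamming bound = 42, |C| = 81 > bound (violated).

Step 1: Compute V_q(n, t) = Σ_{j=0}^2 C(n, j) (q−1)^j.
  j = 0: C(5,0)·(6)^0 = 1·1 = 1.
  j = 1: C(5,1)·(6)^1 = 5·6 = 30.
  j = 2: C(5,2)·(6)^2 = 10·36 = 360.
  V_q(n, t) = 1 + 30 + 360 = 391.
Step 2: q^n = 7^5 = 16807.
Step 3: Hamming bound ⌊q^n / V_q(n,t)⌋ = ⌊16807/391⌋ = 42.
Step 4: Compare |C| = 81 to 42: violated.
The claimed |C| lies above the Hamming bound, so no 7-ary code of length 5 with d ≥ 5 can have 81 codewords.


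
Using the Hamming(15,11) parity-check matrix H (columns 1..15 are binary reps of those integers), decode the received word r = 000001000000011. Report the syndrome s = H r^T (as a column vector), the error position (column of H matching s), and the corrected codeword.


s = (0, 1, 1, 1)^T, error position = 7, corrected codeword c = 000001100000011

Compute s = H r^T mod 2 one row at a time:
  s_1 = 0 + 0 + 0 + 0 + 0 + 0 + 1 + 1 = 2 ≡ 0 (mod 2).
  s_2 = 0 + 0 + 1 + 0 + 0 + 0 + 1 + 1 = 3 ≡ 1 (mod 2).
  s_3 = 0 + 0 + 1 + 0 + 0 + 0 + 1 + 1 = 3 ≡ 1 (mod 2).
  s_4 = 0 + 0 + 0 + 0 + 0 + 0 + 0 + 1 = 1 ≡ 1 (mod 2).
s = (0, 1, 1, 1)^T — this equals column 7 of H (binary 0111), so error is at position 7.
Correct: flip bit 7 of r = 000001000000011 to get c = 000001100000011.


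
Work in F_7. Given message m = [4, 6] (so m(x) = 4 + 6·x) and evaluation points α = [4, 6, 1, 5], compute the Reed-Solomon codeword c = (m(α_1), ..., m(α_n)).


c = [0, 5, 3, 6]

Message polynomial: m(x) = 4 + 6·x (mod 7).
For each evaluation point α_i, compute m(α_i) mod 7:
  α_1 = 4: Horner steps 6 → 0, so m(4) = 0.
  α_2 = 6: Horner steps 6 → 5, so m(6) = 5.
  α_3 = 1: Horner steps 6 → 3, so m(1) = 3.
  α_4 = 5: Horner steps 6 → 6, so m(5) = 6.
Codeword c = [0, 5, 3, 6] ∈ F_7^4.


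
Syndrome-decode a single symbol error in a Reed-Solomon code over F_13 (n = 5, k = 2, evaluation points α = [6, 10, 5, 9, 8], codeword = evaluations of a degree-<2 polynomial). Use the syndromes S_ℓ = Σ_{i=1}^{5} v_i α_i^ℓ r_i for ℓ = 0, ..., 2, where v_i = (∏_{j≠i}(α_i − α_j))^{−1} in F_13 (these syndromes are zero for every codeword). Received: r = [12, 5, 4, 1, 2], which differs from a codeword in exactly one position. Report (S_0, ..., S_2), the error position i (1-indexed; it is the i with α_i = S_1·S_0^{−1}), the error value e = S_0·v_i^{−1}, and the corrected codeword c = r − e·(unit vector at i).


S = (4, 10, 12), error at position 4, error magnitude e = 4, c = [12, 5, 4, 10, 2].

Step 1: column multipliers v_i = (∏_{j≠i}(α_i − α_j))^{−1} mod 13.
  i = 1 (α = 6): (6−10)(6−5)(6−9)(6−8) = (−4)·1·(−3)·(−2) = −24 ≡ 2, so v_1 = 2^{−1} = 7 (mod 13).
  i = 2 (α = 10): (10−6)(10−5)(10−9)(10−8) = 4·5·1·2 = 40 ≡ 1, so v_2 = 1^{−1} = 1 (mod 13).
  i = 3 (α = 5): (5−6)(5−10)(5−9)(5−8) = (−1)·(−5)·(−4)·(−3) = 60 ≡ 8, so v_3 = 8^{−1} = 5 (mod 13).
  i = 4 (α = 9): (9−6)(9−10)(9−5)(9−8) = 3·(−1)·4·1 = −12 ≡ 1, so v_4 = 1^{−1} = 1 (mod 13).
  i = 5 (α = 8): (8−6)(8−10)(8−5)(8−9) = 2·(−2)·3·(−1) = 12 ≡ 12, so v_5 = 12^{−1} = 12 (mod 13).
  v = [7, 1, 5, 1, 12].
Step 2: syndromes of r = [12, 5, 4, 1, 2] (all sums mod 13).
  S_0 = Σ v_i r_i = 7·12 + 1·5 + 5·4 + 1·1 + 12·2 = 134 ≡ 4.
  S_1 = Σ v_i α_i r_i = 7·6·12 + 1·10·5 + 5·5·4 + 1·9·1 + 12·8·2 = 855 ≡ 10.
  α_i^2 mod 13 = [10, 9, 12, 3, 12].
  S_2 = Σ v_i α_i^2 r_i = 7·10·12 + 1·9·5 + 5·12·4 + 1·3·1 + 12·12·2 = 1416 ≡ 12.
  S = (4, 10, 12) ≠ 0, so r is not a codeword (an error is present).
Step 3: locate the error. For a single error e at position i, S_ℓ = v_i·e·α_i^ℓ, so α_err = S_1/S_0.
  S_0^{−1} = 4^{−1} = 10 (mod 13), so α_err = 10·10 = 100 ≡ 9 = α_4. Error position i = 4.
  Consistency check: S_2/S_1 = 12·4 = 48 ≡ 9 = α_err ✓ (single-error assumption holds).
Step 4: error magnitude e = S_0/v_4 = S_0·∏_{j≠4}(α_4 − α_j) = 4·1 = 4 ≡ 4 (mod 13).
Step 5: correct position 4: c_4 = r_4 − e = 1 − 4 ≡ 10 (mod 13). Hence c = [12, 5, 4, 10, 2].
  Check: interpolating c through the α_i gives m(x) = 3 + 8·x (degree < 2) with m(α_i) = c_i for every i, so c is indeed a codeword.


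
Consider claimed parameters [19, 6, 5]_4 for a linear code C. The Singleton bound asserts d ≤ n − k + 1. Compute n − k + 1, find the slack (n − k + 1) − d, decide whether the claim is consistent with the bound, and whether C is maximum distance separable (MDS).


Singleton RHS = n − k + 1 = 14, slack = 9, bound satisfied, not MDS.

Singleton bound: d ≤ n − k + 1.
Here n = 19, k = 6, so n − k + 1 = 14.
Given d = 5, check d ≤ 14: YES.
Slack = (n − k + 1) − d = 9.
The code is NOT MDS (slack = 9 > 0).
Description: the claimed parameters are [19, 6, 5]_4; such a code would be non-MDS.


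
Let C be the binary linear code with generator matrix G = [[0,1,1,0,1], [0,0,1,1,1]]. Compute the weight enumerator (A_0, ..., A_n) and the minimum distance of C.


Weight distribution: A_0 = 1, A_2 = 1, A_3 = 2. Minimum distance d = 2.

Enumerate all 2^2 = 4 messages m ∈ F_2^2.
For each, compute codeword c = mG in F_2^5, then tally its weight.
  m = 00 → c = 00000, weight = 0.
  m = 10 → c = 01101, weight = 3.
  m = 01 → c = 00111, weight = 3.
  m = 11 → c = 01010, weight = 2.
Tally weights:
  weight 0: 1 codewords.
  weight 2: 1 codewords.
  weight 3: 2 codewords.
Minimum distance d = smallest w > 0 with A_w > 0 = 2.
Sanity: Σ A_w = 4 = 2^2 = 4 ✓.


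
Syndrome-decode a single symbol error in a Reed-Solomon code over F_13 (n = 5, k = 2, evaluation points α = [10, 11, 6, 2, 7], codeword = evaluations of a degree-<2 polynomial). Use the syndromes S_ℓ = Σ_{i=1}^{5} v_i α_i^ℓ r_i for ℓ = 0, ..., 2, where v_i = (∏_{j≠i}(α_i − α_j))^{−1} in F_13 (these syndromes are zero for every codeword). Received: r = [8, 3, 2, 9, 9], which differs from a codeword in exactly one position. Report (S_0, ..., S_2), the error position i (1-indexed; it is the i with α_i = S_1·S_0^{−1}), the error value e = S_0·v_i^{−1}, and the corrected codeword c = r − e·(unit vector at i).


S = (8, 4, 2), error at position 5, error magnitude e = 12, c = [8, 3, 2, 9, 10].

Step 1: column multipliers v_i = (∏_{j≠i}(α_i − α_j))^{−1} mod 13.
  i = 1 (α = 10): (10−11)(10−6)(10−2)(10−7) = (−1)·4·8·3 = −96 ≡ 8, so v_1 = 8^{−1} = 5 (mod 13).
  i = 2 (α = 11): (11−10)(11−6)(11−2)(11−7) = 1·5·9·4 = 180 ≡ 11, so v_2 = 11^{−1} = 6 (mod 13).
  i = 3 (α = 6): (6−10)(6−11)(6−2)(6−7) = (−4)·(−5)·4·(−1) = −80 ≡ 11, so v_3 = 11^{−1} = 6 (mod 13).
  i = 4 (α = 2): (2−10)(2−11)(2−6)(2−7) = (−8)·(−9)·(−4)·(−5) = 1440 ≡ 10, so v_4 = 10^{−1} = 4 (mod 13).
  i = 5 (α = 7): (7−10)(7−11)(7−6)(7−2) = (−3)·(−4)·1·5 = 60 ≡ 8, so v_5 = 8^{−1} = 5 (mod 13).
  v = [5, 6, 6, 4, 5].
Step 2: syndromes of r = [8, 3, 2, 9, 9] (all sums mod 13).
  S_0 = Σ v_i r_i = 5·8 + 6·3 + 6·2 + 4·9 + 5·9 = 151 ≡ 8.
  S_1 = Σ v_i α_i r_i = 5·10·8 + 6·11·3 + 6·6·2 + 4·2·9 + 5·7·9 = 1057 ≡ 4.
  α_i^2 mod 13 = [9, 4, 10, 4, 10].
  S_2 = Σ v_i α_i^2 r_i = 5·9·8 + 6·4·3 + 6·10·2 + 4·4·9 + 5·10·9 = 1146 ≡ 2.
  S = (8, 4, 2) ≠ 0, so r is not a codeword (an error is present).
Step 3: locate the error. For a single error e at position i, S_ℓ = v_i·e·α_i^ℓ, so α_err = S_1/S_0.
  S_0^{−1} = 8^{−1} = 5 (mod 13), so α_err = 4·5 = 20 ≡ 7 = α_5. Error position i = 5.
  Consistency check: S_2/S_1 = 2·10 = 20 ≡ 7 = α_err ✓ (single-error assumption holds).
Step 4: error magnitude e = S_0/v_5 = S_0·∏_{j≠5}(α_5 − α_j) = 8·8 = 64 ≡ 12 (mod 13).
Step 5: correct position 5: c_5 = r_5 − e = 9 − 12 ≡ 10 (mod 13). Hence c = [8, 3, 2, 9, 10].
  Check: interpolating c through the α_i gives m(x) = 6 + 8·x (degree < 2) with m(α_i) = c_i for every i, so c is indeed a codeword.


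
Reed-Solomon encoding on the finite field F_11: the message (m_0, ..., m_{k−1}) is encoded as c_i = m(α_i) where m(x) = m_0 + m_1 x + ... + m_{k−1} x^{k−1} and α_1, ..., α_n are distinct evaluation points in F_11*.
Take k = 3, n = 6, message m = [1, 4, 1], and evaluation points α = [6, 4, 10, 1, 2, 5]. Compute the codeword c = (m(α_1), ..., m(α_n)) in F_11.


c = [6, 0, 9, 6, 2, 2]

Message polynomial: m(x) = 1 + 4·x + 1·x^2 (mod 11).
For each evaluation point α_i, compute m(α_i) mod 11:
  α_1 = 6: Horner steps 1 → 10 → 6, so m(6) = 6.
  α_2 = 4: Horner steps 1 → 8 → 0, so m(4) = 0.
  α_3 = 10: Horner steps 1 → 3 → 9, so m(10) = 9.
  α_4 = 1: Horner steps 1 → 5 → 6, so m(1) = 6.
  α_5 = 2: Horner steps 1 → 6 → 2, so m(2) = 2.
  α_6 = 5: Horner steps 1 → 9 → 2, so m(5) = 2.
Codeword c = [6, 0, 9, 6, 2, 2] ∈ F_11^6.


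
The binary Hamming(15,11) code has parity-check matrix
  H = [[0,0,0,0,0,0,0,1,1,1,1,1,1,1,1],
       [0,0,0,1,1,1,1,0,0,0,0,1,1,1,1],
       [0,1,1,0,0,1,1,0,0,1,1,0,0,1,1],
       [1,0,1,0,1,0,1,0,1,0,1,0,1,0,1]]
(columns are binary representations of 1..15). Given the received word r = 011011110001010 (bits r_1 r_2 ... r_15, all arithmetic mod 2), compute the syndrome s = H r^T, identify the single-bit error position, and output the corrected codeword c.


s = (1, 1, 1, 1)^T, error position = 15, corrected codeword c = 011011110001011

Compute s = H r^T mod 2 one row at a time:
  s_1 = 1 + 0 + 0 + 0 + 1 + 0 + 1 + 0 = 3 ≡ 1 (mod 2).
  s_2 = 0 + 1 + 1 + 1 + 1 + 0 + 1 + 0 = 5 ≡ 1 (mod 2).
  s_3 = 1 + 1 + 1 + 1 + 0 + 0 + 1 + 0 = 5 ≡ 1 (mod 2).
  s_4 = 0 + 1 + 1 + 1 + 0 + 0 + 0 + 0 = 3 ≡ 1 (mod 2).
s = (1, 1, 1, 1)^T — this equals column 15 of H (binary 1111), so error is at position 15.
Correct: flip bit 15 of r = 011011110001010 to get c = 011011110001011.


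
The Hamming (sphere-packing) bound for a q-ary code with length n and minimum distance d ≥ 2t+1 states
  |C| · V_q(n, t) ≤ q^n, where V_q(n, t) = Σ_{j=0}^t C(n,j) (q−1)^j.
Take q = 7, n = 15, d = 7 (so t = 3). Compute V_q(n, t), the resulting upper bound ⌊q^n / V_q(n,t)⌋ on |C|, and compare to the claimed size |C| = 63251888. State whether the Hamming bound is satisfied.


V_q(n, t) = 102151, q^n = 4747561509943, Hamming bound = 46475918, |C| = 63251888 > bound (violated).

Step 1: Compute V_q(n, t) = Σ_{j=0}^3 C(n, j) (q−1)^j.
  j = 0: C(15,0)·(6)^0 = 1·1 = 1.
  j = 1: C(15,1)·(6)^1 = 15·6 = 90.
  j = 2: C(15,2)·(6)^2 = 105·36 = 3780.
  j = 3: C(15,3)·(6)^3 = 455·216 = 98280.
  V_q(n, t) = 1 + 90 + 3780 + 98280 = 102151.
Step 2: q^n = 7^15 = 4747561509943.
Step 3: Hamming bound ⌊q^n / V_q(n,t)⌋ = ⌊4747561509943/102151⌋ = 46475918.
Step 4: Compare |C| = 63251888 to 46475918: violated.
The claimed |C| lies above the Hamming bound, so no 7-ary code of length 15 with d ≥ 7 can have 63251888 codewords.
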